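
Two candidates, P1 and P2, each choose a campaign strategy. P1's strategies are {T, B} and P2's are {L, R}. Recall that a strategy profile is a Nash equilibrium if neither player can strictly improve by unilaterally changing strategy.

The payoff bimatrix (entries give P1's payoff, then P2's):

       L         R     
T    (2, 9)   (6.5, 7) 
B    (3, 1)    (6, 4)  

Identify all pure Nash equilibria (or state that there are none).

(T, L): P1 prefers B (3 > 2) — not an equilibrium.
(T, R): P2 prefers L (9 > 7) — not an equilibrium.
(B, L): P2 prefers R (4 > 1) — not an equilibrium.
(B, R): P1 prefers T (6.5 > 6) — not an equilibrium.

none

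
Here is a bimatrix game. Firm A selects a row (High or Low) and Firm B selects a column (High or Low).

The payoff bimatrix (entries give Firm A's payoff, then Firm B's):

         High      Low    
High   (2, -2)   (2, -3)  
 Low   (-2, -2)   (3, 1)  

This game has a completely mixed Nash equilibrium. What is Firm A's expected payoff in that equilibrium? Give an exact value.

First find q, the probability Firm B plays High, from Firm A's indifference between High and Low: 2q + 2(1−q) = −2q + 3(1−q), giving q = 1/5.
Since Firm A is indifferent in equilibrium, Firm A's expected payoff equals the payoff from either row against (1/5, 4/5). Using High: 2(1/5) + 2(4/5) = 2.

2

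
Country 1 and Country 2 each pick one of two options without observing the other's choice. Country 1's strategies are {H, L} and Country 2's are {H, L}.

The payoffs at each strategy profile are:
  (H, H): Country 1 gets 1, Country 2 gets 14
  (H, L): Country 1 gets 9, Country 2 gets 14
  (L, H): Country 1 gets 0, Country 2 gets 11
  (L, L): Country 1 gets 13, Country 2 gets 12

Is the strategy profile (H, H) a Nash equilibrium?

Yes

At (H, H), Country 1 earns 1; switching to L would give 0, so Country 1 has no profitable deviation.
Country 2 earns 14; switching to L would give 14, so Country 2 has no profitable deviation.
Neither player can gain by a unilateral deviation, so this profile is a Nash equilibrium.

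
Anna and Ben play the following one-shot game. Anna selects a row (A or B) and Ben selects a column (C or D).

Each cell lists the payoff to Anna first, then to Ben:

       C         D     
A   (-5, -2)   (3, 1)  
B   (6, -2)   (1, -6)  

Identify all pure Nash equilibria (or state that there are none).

(A, D) and (B, C)

(A, C): Anna prefers B (6 > -5); Ben prefers D (1 > -2) — not an equilibrium.
(A, D): Anna gets 3 ≥ 1 from B, and Ben gets 1 ≥ -2 from C — Nash equilibrium.
(B, C): Anna gets 6 ≥ -5 from A, and Ben gets -2 ≥ -6 from D — Nash equilibrium.
(B, D): Anna prefers A (3 > 1); Ben prefers C (-2 > -6) — not an equilibrium.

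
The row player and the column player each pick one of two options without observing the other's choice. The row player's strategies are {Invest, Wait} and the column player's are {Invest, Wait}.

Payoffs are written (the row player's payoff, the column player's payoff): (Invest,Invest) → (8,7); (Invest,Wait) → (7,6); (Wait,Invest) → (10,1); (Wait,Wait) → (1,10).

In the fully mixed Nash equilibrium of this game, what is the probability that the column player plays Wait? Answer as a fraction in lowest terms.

1/4

Let q be the probability that the column player plays Invest. In a completely mixed equilibrium, the row player must be indifferent between Invest and Wait.
The row player's expected payoff from Invest is 8q + 7(1−q); from Wait it is 10q + (1−q).
Setting these equal: q + 7 = 9q + 1, so q = 3/4.
Therefore the column player plays Wait with probability 1 − 3/4 = 1/4.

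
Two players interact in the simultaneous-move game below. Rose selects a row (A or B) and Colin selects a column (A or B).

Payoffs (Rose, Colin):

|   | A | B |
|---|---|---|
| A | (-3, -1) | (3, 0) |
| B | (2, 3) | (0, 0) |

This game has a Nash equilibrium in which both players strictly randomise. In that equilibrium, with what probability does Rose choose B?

Let x be the probability that Rose plays A. In a completely mixed equilibrium, Colin must be indifferent between A and B.
Colin's expected payoff from A is −x + 3(1−x); from B it is 0.
Setting these equal: −4x + 3 = 0, so x = 3/4.
Therefore Rose plays B with probability 1 − 3/4 = 1/4.

1/4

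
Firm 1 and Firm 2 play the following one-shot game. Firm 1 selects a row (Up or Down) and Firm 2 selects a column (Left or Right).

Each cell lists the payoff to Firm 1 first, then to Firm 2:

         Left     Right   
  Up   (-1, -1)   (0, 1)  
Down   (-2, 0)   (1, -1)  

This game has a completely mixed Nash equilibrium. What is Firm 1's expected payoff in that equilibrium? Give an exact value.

First find y, the probability Firm 2 plays Left, from Firm 1's indifference between Up and Down: −y = −2y + (1−y), giving y = 1/2.
Since Firm 1 is indifferent in equilibrium, Firm 1's expected payoff equals the payoff from either row against (1/2, 1/2). Using Up: −(1/2) = -1/2.

-1/2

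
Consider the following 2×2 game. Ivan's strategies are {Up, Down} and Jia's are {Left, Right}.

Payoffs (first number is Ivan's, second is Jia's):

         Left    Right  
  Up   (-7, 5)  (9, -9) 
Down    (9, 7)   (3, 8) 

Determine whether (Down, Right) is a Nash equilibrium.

At (Down, Right), Ivan earns 3; switching to Up would give 9, so Ivan would deviate.
Jia earns 8; switching to Left would give 7, so Jia has no profitable deviation.
Since at least one player can profitably deviate, this is not a Nash equilibrium.

No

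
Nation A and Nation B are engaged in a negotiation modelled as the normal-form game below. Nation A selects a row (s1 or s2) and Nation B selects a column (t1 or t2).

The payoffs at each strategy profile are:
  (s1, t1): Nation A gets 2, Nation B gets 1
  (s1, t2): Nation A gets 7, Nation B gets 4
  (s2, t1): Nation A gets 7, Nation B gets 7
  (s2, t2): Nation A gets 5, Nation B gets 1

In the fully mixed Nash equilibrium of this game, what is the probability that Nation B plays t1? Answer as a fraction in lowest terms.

2/7

Let y be the probability that Nation B plays t1. In a completely mixed equilibrium, Nation A must be indifferent between s1 and s2.
Nation A's expected payoff from s1 is 2y + 7(1−y); from s2 it is 7y + 5(1−y).
Setting these equal: −5y + 7 = 2y + 5, so y = 2/7.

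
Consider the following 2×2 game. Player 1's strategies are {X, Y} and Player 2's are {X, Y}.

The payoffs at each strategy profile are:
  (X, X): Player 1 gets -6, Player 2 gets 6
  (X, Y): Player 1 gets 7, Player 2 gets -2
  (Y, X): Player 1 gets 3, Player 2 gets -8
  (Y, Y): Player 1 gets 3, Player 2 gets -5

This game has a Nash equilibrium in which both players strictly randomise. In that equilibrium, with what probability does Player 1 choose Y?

Let x be the probability that Player 1 plays X. In a completely mixed equilibrium, Player 2 must be indifferent between X and Y.
Player 2's expected payoff from X is 6x − 8(1−x); from Y it is −2x − 5(1−x).
Setting these equal: 14x − 8 = 3x − 5, so x = 3/11.
Therefore Player 1 plays Y with probability 1 − 3/11 = 8/11.

8/11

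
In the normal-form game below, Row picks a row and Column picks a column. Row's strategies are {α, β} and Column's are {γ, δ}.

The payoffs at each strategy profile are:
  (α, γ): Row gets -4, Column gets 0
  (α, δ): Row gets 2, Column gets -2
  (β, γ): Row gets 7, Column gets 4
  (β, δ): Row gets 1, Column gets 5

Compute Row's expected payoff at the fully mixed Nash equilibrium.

First find q, the probability Column plays γ, from Row's indifference between α and β: −4q + 2(1−q) = 7q + (1−q), giving q = 1/12.
Since Row is indifferent in equilibrium, Row's expected payoff equals the payoff from either row against (1/12, 11/12). Using α: −4(1/12) + 2(11/12) = 3/2.

3/2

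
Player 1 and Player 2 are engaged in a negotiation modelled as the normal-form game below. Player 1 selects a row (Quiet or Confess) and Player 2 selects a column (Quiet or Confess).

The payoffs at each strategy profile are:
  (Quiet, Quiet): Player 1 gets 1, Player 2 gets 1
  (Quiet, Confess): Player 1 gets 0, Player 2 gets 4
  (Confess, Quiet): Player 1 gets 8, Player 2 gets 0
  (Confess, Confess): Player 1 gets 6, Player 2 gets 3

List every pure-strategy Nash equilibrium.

(Quiet, Quiet): Player 1 prefers Confess (8 > 1); Player 2 prefers Confess (4 > 1) — not an equilibrium.
(Quiet, Confess): Player 1 prefers Confess (6 > 0) — not an equilibrium.
(Confess, Quiet): Player 2 prefers Confess (3 > 0) — not an equilibrium.
(Confess, Confess): Player 1 gets 6 ≥ 0 from Quiet, and Player 2 gets 3 ≥ 0 from Quiet — Nash equilibrium.

(Confess, Confess)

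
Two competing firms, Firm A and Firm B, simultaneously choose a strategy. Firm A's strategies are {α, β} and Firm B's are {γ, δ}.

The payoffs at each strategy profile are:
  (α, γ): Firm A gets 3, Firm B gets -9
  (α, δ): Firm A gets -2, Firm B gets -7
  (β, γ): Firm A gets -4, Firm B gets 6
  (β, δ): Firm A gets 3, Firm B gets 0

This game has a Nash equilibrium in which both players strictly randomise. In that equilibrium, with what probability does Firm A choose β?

Let p be the probability that Firm A plays α. In a completely mixed equilibrium, Firm B must be indifferent between γ and δ.
Firm B's expected payoff from γ is −9p + 6(1−p); from δ it is −7p.
Setting these equal: −15p + 6 = −7p, so p = 3/4.
Therefore Firm A plays β with probability 1 − 3/4 = 1/4.

1/4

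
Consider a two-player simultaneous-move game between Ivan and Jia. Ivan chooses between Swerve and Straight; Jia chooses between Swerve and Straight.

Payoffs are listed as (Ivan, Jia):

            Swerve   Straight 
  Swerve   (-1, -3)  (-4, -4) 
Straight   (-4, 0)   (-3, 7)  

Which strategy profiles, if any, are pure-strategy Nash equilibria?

(Swerve, Swerve) and (Straight, Straight)

(Swerve, Swerve): Ivan gets -1 ≥ -4 from Straight, and Jia gets -3 ≥ -4 from Straight — Nash equilibrium.
(Swerve, Straight): Ivan prefers Straight (-3 > -4); Jia prefers Swerve (-3 > -4) — not an equilibrium.
(Straight, Swerve): Ivan prefers Swerve (-1 > -4); Jia prefers Straight (7 > 0) — not an equilibrium.
(Straight, Straight): Ivan gets -3 ≥ -4 from Swerve, and Jia gets 7 ≥ 0 from Swerve — Nash equilibrium.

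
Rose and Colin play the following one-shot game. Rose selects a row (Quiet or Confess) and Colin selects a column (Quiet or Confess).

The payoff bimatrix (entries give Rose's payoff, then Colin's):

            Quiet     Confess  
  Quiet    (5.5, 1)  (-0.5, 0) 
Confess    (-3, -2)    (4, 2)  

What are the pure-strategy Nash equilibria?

(Quiet, Quiet) and (Confess, Confess)

(Quiet, Quiet): Rose gets 5.5 ≥ -3 from Confess, and Colin gets 1 ≥ 0 from Confess — Nash equilibrium.
(Quiet, Confess): Rose prefers Confess (4 > -0.5); Colin prefers Quiet (1 > 0) — not an equilibrium.
(Confess, Quiet): Rose prefers Quiet (5.5 > -3); Colin prefers Confess (2 > -2) — not an equilibrium.
(Confess, Confess): Rose gets 4 ≥ -0.5 from Quiet, and Colin gets 2 ≥ -2 from Quiet — Nash equilibrium.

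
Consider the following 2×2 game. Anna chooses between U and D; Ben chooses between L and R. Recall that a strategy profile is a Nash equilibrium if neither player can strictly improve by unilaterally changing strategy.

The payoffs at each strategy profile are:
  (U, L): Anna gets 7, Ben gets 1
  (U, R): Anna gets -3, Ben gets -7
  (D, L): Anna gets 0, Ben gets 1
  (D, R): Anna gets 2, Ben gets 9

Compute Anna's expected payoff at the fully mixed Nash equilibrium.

7/6

First find q, the probability Ben plays L, from Anna's indifference between U and D: 7q − 3(1−q) = 2(1−q), giving q = 5/12.
Since Anna is indifferent in equilibrium, Anna's expected payoff equals the payoff from either row against (5/12, 7/12). Using U: 7(5/12) − 3(7/12) = 7/6.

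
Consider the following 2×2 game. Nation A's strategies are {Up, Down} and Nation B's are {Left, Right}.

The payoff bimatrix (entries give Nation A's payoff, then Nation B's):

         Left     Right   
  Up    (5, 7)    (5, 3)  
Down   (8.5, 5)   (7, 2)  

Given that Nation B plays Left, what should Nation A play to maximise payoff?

Down

Against Left, Nation A earns 5 from Up and 8.5 from Down.
So Down is the best response.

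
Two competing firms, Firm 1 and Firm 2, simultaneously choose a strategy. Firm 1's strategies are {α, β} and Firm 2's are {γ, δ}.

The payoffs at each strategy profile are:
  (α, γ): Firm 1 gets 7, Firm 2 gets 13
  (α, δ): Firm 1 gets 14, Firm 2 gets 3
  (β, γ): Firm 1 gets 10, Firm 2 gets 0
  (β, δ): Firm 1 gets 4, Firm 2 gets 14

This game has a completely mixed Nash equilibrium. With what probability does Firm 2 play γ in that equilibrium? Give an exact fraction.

10/13

Let y be the probability that Firm 2 plays γ. In a completely mixed equilibrium, Firm 1 must be indifferent between α and β.
Firm 1's expected payoff from α is 7y + 14(1−y); from β it is 10y + 4(1−y).
Setting these equal: −7y + 14 = 6y + 4, so y = 10/13.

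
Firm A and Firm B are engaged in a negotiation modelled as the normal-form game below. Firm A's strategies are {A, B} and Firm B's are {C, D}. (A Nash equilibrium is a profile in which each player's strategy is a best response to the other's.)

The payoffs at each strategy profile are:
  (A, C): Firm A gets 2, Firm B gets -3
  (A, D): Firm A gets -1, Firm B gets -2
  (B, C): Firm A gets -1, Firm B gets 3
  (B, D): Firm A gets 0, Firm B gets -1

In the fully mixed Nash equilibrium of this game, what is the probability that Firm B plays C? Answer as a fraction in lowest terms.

1/4

Let q be the probability that Firm B plays C. In a completely mixed equilibrium, Firm A must be indifferent between A and B.
Firm A's expected payoff from A is 2q − (1−q); from B it is −q.
Setting these equal: 3q − 1 = −q, so q = 1/4.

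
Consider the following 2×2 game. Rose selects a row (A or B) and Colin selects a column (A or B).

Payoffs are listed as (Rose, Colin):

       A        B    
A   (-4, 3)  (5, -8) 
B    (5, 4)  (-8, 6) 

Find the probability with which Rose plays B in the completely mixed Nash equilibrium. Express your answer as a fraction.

11/13

Let x be the probability that Rose plays A. In a completely mixed equilibrium, Colin must be indifferent between A and B.
Colin's expected payoff from A is 3x + 4(1−x); from B it is −8x + 6(1−x).
Setting these equal: −x + 4 = −14x + 6, so x = 2/13.
Therefore Rose plays B with probability 1 − 2/13 = 11/13.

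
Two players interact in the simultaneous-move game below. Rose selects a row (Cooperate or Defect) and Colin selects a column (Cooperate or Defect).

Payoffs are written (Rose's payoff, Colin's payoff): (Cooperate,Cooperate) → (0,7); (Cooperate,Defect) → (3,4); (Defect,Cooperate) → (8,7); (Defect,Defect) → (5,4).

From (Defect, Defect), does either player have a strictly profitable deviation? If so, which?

Rose at (Defect, Defect) earns 5; deviating to Cooperate yields 3 — not better.
Colin earns 4; deviating to Cooperate yields 7 — a strict improvement.
Only Colin has a strictly profitable deviation.

Colin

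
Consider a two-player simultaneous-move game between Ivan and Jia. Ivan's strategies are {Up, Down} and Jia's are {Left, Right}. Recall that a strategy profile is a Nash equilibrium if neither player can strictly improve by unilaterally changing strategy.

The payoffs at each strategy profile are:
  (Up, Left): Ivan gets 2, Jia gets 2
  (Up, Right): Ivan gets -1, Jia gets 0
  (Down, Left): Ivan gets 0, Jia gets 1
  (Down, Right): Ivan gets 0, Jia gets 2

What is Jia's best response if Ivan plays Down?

Against Down, Jia earns 1 from Left and 2 from Right.
So Right is the best response.

Right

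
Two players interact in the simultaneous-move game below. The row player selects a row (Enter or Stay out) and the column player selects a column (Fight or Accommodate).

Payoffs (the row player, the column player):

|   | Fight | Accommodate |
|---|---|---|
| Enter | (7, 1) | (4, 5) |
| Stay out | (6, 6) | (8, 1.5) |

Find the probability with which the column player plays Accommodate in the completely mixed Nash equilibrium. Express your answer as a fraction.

Let q be the probability that the column player plays Fight. In a completely mixed equilibrium, the row player must be indifferent between Enter and Stay out.
The row player's expected payoff from Enter is 7q + 4(1−q); from Stay out it is 6q + 8(1−q).
Setting these equal: 3q + 4 = −2q + 8, so q = 4/5.
Therefore the column player plays Accommodate with probability 1 − 4/5 = 1/5.

1/5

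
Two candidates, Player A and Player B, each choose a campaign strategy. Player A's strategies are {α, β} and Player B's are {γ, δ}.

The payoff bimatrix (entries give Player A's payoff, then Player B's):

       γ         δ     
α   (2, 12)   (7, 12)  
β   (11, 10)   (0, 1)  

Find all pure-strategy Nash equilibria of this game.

(α, δ) and (β, γ)

(α, γ): Player A prefers β (11 > 2) — not an equilibrium.
(α, δ): Player A gets 7 ≥ 0 from β, and Player B gets 12 ≥ 12 from γ — Nash equilibrium.
(β, γ): Player A gets 11 ≥ 2 from α, and Player B gets 10 ≥ 1 from δ — Nash equilibrium.
(β, δ): Player A prefers α (7 > 0); Player B prefers γ (10 > 1) — not an equilibrium.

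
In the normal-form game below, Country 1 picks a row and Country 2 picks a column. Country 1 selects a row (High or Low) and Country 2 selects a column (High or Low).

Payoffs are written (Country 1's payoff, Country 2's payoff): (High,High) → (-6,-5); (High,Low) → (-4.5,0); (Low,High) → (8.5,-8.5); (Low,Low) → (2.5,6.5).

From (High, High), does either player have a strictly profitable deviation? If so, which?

Both

Country 1 at (High, High) earns -6; deviating to Low yields 8.5 — a strict improvement.
Country 2 earns -5; deviating to Low yields 0 — a strict improvement.
Both Country 1 and Country 2 have strictly profitable deviations.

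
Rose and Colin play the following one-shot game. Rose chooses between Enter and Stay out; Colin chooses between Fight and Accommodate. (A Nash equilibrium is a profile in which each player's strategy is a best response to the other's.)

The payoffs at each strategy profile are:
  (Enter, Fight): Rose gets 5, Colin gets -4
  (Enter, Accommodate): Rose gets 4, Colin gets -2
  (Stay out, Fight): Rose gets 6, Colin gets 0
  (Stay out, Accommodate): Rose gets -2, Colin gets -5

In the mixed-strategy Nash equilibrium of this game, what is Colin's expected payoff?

First find p, the probability Rose plays Enter, from Colin's indifference between Fight and Accommodate: −4p = −2p − 5(1−p), giving p = 5/7.
Since Colin is indifferent in equilibrium, Colin's expected payoff equals the payoff from either column against (5/7, 2/7). Using Fight: −4(5/7) = -20/7.

-20/7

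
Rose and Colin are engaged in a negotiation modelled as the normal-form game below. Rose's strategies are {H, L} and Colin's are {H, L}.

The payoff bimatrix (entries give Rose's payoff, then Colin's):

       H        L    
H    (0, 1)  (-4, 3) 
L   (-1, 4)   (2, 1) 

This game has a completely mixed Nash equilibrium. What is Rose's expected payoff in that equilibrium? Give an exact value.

First find y, the probability Colin plays H, from Rose's indifference between H and L: −4(1−y) = −y + 2(1−y), giving y = 6/7.
Since Rose is indifferent in equilibrium, Rose's expected payoff equals the payoff from either row against (6/7, 1/7). Using H: −4(1/7) = -4/7.

-4/7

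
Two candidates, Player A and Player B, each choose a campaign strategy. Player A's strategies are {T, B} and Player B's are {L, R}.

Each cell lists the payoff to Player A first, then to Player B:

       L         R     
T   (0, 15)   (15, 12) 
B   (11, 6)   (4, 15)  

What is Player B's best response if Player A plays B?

R

Against B, Player B earns 6 from L and 15 from R.
So R is the best response.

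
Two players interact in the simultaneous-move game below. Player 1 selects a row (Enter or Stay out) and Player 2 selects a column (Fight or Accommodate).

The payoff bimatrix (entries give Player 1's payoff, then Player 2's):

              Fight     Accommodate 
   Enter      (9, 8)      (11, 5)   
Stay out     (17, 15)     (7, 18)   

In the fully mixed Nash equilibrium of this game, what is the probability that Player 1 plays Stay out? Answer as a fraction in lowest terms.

1/2

Let x be the probability that Player 1 plays Enter. In a completely mixed equilibrium, Player 2 must be indifferent between Fight and Accommodate.
Player 2's expected payoff from Fight is 8x + 15(1−x); from Accommodate it is 5x + 18(1−x).
Setting these equal: −7x + 15 = −13x + 18, so x = 1/2.
Therefore Player 1 plays Stay out with probability 1 − 1/2 = 1/2.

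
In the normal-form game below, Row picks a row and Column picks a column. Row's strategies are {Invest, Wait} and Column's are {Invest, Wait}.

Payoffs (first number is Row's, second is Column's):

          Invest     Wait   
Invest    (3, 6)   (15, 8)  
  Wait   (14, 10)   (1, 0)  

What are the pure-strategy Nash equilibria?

(Invest, Wait) and (Wait, Invest)

(Invest, Invest): Row prefers Wait (14 > 3); Column prefers Wait (8 > 6) — not an equilibrium.
(Invest, Wait): Row gets 15 ≥ 1 from Wait, and Column gets 8 ≥ 6 from Invest — Nash equilibrium.
(Wait, Invest): Row gets 14 ≥ 3 from Invest, and Column gets 10 ≥ 0 from Wait — Nash equilibrium.
(Wait, Wait): Row prefers Invest (15 > 1); Column prefers Invest (10 > 0) — not an equilibrium.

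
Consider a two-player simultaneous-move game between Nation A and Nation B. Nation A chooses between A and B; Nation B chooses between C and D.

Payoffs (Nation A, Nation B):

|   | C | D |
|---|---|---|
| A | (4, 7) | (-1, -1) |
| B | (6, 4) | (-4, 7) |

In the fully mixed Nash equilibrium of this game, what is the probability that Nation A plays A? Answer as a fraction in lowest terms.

Let p be the probability that Nation A plays A. In a completely mixed equilibrium, Nation B must be indifferent between C and D.
Nation B's expected payoff from C is 7p + 4(1−p); from D it is −p + 7(1−p).
Setting these equal: 3p + 4 = −8p + 7, so p = 3/11.

3/11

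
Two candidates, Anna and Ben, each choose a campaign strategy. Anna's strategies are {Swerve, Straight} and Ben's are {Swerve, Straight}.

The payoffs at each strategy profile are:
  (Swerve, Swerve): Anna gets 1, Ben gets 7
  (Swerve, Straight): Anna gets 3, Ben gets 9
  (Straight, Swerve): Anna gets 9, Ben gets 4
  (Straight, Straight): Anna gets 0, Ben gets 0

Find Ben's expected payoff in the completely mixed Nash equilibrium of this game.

First find p, the probability Anna plays Swerve, from Ben's indifference between Swerve and Straight: 7p + 4(1−p) = 9p, giving p = 2/3.
Since Ben is indifferent in equilibrium, Ben's expected payoff equals the payoff from either column against (2/3, 1/3). Using Swerve: 7(2/3) + 4(1/3) = 6.

6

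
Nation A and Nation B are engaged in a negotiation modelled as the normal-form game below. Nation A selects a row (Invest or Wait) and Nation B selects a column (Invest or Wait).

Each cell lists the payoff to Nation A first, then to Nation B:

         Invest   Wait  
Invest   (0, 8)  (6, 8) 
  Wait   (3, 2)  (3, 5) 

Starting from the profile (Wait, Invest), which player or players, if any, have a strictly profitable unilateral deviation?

Nation A at (Wait, Invest) earns 3; deviating to Invest yields 0 — not better.
Nation B earns 2; deviating to Wait yields 5 — a strict improvement.
Only Nation B has a strictly profitable deviation.

Nation B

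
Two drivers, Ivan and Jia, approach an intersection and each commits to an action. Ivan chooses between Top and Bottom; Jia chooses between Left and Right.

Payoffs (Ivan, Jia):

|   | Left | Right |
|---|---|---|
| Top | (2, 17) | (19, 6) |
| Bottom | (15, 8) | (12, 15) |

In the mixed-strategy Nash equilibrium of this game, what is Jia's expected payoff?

First find p, the probability Ivan plays Top, from Jia's indifference between Left and Right: 17p + 8(1−p) = 6p + 15(1−p), giving p = 7/18.
Since Jia is indifferent in equilibrium, Jia's expected payoff equals the payoff from either column against (7/18, 11/18). Using Left: 17(7/18) + 8(11/18) = 23/2.

23/2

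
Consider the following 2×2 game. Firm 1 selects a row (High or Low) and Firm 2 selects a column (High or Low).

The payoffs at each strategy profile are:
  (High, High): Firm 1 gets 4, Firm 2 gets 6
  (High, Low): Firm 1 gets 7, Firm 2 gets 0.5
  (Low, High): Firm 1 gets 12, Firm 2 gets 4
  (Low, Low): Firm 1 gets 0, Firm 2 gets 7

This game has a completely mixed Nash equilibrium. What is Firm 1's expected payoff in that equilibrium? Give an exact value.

28/5

First find y, the probability Firm 2 plays High, from Firm 1's indifference between High and Low: 4y + 7(1−y) = 12y, giving y = 7/15.
Since Firm 1 is indifferent in equilibrium, Firm 1's expected payoff equals the payoff from either row against (7/15, 8/15). Using High: 4(7/15) + 7(8/15) = 28/5.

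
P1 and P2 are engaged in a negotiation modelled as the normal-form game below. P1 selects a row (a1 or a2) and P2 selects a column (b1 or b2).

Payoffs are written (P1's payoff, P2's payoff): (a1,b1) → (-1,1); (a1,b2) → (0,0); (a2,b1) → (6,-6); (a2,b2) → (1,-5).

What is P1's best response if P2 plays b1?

Against b1, P1 earns -1 from a1 and 6 from a2.
So a2 is the best response.

a2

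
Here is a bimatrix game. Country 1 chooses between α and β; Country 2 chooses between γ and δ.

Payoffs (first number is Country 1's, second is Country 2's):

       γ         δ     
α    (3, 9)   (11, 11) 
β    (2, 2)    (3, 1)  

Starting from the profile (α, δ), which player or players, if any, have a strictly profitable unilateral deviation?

Neither

Country 1 at (α, δ) earns 11; deviating to β yields 3 — not better.
Country 2 earns 11; deviating to γ yields 9 — not better.
Neither player can strictly improve; the profile is a Nash equilibrium.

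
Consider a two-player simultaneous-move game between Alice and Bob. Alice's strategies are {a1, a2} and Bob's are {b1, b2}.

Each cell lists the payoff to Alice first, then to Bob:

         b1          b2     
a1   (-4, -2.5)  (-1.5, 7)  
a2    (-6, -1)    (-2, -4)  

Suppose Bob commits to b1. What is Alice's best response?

Against b1, Alice earns -4 from a1 and -6 from a2.
So a1 is the best response.

a1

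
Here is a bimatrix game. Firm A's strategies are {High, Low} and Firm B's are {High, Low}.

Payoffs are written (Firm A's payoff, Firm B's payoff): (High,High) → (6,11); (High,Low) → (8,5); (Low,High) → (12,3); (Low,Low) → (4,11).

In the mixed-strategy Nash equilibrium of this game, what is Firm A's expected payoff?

36/5

First find y, the probability Firm B plays High, from Firm A's indifference between High and Low: 6y + 8(1−y) = 12y + 4(1−y), giving y = 2/5.
Since Firm A is indifferent in equilibrium, Firm A's expected payoff equals the payoff from either row against (2/5, 3/5). Using High: 6(2/5) + 8(3/5) = 36/5.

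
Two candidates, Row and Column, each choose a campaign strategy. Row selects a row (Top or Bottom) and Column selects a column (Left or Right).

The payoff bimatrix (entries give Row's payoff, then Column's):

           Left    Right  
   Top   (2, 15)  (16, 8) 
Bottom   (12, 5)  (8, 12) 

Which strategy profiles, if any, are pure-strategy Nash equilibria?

(Top, Left): Row prefers Bottom (12 > 2) — not an equilibrium.
(Top, Right): Column prefers Left (15 > 8) — not an equilibrium.
(Bottom, Left): Column prefers Right (12 > 5) — not an equilibrium.
(Bottom, Right): Row prefers Top (16 > 8) — not an equilibrium.

none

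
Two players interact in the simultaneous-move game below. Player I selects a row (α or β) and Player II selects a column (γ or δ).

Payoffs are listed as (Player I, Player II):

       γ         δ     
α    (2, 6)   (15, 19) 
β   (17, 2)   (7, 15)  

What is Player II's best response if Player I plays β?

δ

Against β, Player II earns 2 from γ and 15 from δ.
So δ is the best response.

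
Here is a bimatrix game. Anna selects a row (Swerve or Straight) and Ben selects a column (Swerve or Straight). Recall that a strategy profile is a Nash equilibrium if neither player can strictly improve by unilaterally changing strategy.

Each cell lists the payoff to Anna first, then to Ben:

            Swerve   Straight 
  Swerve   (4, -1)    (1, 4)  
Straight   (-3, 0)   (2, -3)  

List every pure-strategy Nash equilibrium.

none

(Swerve, Swerve): Ben prefers Straight (4 > -1) — not an equilibrium.
(Swerve, Straight): Anna prefers Straight (2 > 1) — not an equilibrium.
(Straight, Swerve): Anna prefers Swerve (4 > -3) — not an equilibrium.
(Straight, Straight): Ben prefers Swerve (0 > -3) — not an equilibrium.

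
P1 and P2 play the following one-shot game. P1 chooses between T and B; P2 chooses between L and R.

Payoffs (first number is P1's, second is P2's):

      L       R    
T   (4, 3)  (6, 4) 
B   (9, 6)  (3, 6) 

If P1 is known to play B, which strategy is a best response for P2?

either — both L and R are best responses

Against B, P2 earns 6 from L and 6 from R.
So either strategy is a best response.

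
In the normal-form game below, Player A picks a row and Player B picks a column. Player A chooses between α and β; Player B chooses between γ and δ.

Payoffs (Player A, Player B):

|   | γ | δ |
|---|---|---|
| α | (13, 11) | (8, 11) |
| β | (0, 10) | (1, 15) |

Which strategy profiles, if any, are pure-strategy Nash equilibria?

(α, γ): Player A gets 13 ≥ 0 from β, and Player B gets 11 ≥ 11 from δ — Nash equilibrium.
(α, δ): Player A gets 8 ≥ 1 from β, and Player B gets 11 ≥ 11 from γ — Nash equilibrium.
(β, γ): Player A prefers α (13 > 0); Player B prefers δ (15 > 10) — not an equilibrium.
(β, δ): Player A prefers α (8 > 1) — not an equilibrium.

(α, γ) and (α, δ)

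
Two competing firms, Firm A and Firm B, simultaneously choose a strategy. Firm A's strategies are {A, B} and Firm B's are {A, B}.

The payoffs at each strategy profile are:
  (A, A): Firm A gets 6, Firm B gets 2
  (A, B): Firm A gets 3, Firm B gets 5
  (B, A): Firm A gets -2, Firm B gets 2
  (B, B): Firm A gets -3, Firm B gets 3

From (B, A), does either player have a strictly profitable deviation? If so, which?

Firm A at (B, A) earns -2; deviating to A yields 6 — a strict improvement.
Firm B earns 2; deviating to B yields 3 — a strict improvement.
Both Firm A and Firm B have strictly profitable deviations.

Both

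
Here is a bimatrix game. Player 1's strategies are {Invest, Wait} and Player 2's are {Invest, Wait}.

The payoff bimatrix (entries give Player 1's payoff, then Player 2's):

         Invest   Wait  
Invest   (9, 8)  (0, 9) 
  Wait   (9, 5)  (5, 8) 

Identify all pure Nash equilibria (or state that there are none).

(Wait, Wait)

(Invest, Invest): Player 2 prefers Wait (9 > 8) — not an equilibrium.
(Invest, Wait): Player 1 prefers Wait (5 > 0) — not an equilibrium.
(Wait, Invest): Player 2 prefers Wait (8 > 5) — not an equilibrium.
(Wait, Wait): Player 1 gets 5 ≥ 0 from Invest, and Player 2 gets 8 ≥ 5 from Invest — Nash equilibrium.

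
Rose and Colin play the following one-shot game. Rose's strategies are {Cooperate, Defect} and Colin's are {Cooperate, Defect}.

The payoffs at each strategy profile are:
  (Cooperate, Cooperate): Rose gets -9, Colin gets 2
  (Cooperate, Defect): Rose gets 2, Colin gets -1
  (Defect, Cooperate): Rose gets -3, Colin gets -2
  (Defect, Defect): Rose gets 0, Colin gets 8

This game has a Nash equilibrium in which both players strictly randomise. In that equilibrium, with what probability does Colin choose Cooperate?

1/4

Let q be the probability that Colin plays Cooperate. In a completely mixed equilibrium, Rose must be indifferent between Cooperate and Defect.
Rose's expected payoff from Cooperate is −9q + 2(1−q); from Defect it is −3q.
Setting these equal: −11q + 2 = −3q, so q = 1/4.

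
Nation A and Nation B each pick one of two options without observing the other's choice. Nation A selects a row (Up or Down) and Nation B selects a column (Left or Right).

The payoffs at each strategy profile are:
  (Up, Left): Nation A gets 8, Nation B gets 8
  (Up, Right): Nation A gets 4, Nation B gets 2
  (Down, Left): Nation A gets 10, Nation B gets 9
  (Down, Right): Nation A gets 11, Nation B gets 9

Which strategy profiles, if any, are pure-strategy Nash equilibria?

(Up, Left): Nation A prefers Down (10 > 8) — not an equilibrium.
(Up, Right): Nation A prefers Down (11 > 4); Nation B prefers Left (8 > 2) — not an equilibrium.
(Down, Left): Nation A gets 10 ≥ 8 from Up, and Nation B gets 9 ≥ 9 from Right — Nash equilibrium.
(Down, Right): Nation A gets 11 ≥ 4 from Up, and Nation B gets 9 ≥ 9 from Left — Nash equilibrium.

(Down, Left) and (Down, Right)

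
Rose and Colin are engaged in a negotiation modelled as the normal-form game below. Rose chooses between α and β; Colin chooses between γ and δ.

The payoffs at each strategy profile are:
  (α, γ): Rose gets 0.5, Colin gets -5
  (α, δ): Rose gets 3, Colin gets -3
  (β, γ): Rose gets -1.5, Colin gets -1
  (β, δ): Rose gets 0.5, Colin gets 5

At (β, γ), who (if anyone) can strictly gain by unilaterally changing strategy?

Both

Rose at (β, γ) earns -1.5; deviating to α yields 0.5 — a strict improvement.
Colin earns -1; deviating to δ yields 5 — a strict improvement.
Both Rose and Colin have strictly profitable deviations.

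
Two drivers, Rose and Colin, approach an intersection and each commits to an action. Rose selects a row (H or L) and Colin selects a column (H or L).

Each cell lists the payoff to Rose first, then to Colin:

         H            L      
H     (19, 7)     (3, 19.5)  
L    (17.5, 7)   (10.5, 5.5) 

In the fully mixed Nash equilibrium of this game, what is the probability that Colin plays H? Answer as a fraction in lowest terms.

5/6

Let c be the probability that Colin plays H. In a completely mixed equilibrium, Rose must be indifferent between H and L.
Rose's expected payoff from H is 19c + 3(1−c); from L it is 17.5c + 10.5(1−c).
Setting these equal: 16c + 3 = 7c + 10.5, so c = 5/6.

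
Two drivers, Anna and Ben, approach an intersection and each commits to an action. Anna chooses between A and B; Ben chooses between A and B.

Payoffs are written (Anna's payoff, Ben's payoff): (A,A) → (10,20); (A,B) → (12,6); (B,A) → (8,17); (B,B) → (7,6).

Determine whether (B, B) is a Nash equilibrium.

No

At (B, B), Anna earns 7; switching to A would give 12, so Anna would deviate.
Ben earns 6; switching to A would give 17, so Ben would deviate.
Since at least one player can profitably deviate, this is not a Nash equilibrium.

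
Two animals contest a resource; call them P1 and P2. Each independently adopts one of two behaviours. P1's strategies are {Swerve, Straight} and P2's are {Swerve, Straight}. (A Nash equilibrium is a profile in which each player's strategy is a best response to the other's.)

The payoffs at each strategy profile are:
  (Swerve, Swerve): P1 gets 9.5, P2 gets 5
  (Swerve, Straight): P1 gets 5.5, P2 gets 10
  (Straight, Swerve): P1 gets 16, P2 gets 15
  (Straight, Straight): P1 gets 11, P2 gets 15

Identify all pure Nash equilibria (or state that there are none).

(Straight, Swerve) and (Straight, Straight)

(Swerve, Swerve): P1 prefers Straight (16 > 9.5); P2 prefers Straight (10 > 5) — not an equilibrium.
(Swerve, Straight): P1 prefers Straight (11 > 5.5) — not an equilibrium.
(Straight, Swerve): P1 gets 16 ≥ 9.5 from Swerve, and P2 gets 15 ≥ 15 from Straight — Nash equilibrium.
(Straight, Straight): P1 gets 11 ≥ 5.5 from Swerve, and P2 gets 15 ≥ 15 from Swerve — Nash equilibrium.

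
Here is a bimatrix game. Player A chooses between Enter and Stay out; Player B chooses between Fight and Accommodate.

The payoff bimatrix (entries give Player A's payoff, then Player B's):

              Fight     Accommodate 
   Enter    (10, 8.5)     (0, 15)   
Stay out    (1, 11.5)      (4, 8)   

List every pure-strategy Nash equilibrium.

none

(Enter, Fight): Player B prefers Accommodate (15 > 8.5) — not an equilibrium.
(Enter, Accommodate): Player A prefers Stay out (4 > 0) — not an equilibrium.
(Stay out, Fight): Player A prefers Enter (10 > 1) — not an equilibrium.
(Stay out, Accommodate): Player B prefers Fight (11.5 > 8) — not an equilibrium.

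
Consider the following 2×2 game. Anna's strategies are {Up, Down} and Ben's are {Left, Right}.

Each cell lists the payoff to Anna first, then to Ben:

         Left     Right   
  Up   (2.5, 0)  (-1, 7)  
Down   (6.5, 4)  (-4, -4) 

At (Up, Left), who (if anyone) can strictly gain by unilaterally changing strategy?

Anna at (Up, Left) earns 2.5; deviating to Down yields 6.5 — a strict improvement.
Ben earns 0; deviating to Right yields 7 — a strict improvement.
Both Anna and Ben have strictly profitable deviations.

Both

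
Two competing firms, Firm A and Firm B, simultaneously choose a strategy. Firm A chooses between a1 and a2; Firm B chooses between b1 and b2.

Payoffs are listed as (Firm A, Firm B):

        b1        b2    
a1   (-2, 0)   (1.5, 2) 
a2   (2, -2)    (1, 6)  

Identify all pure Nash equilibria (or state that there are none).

(a1, b2)

(a1, b1): Firm A prefers a2 (2 > -2); Firm B prefers b2 (2 > 0) — not an equilibrium.
(a1, b2): Firm A gets 1.5 ≥ 1 from a2, and Firm B gets 2 ≥ 0 from b1 — Nash equilibrium.
(a2, b1): Firm B prefers b2 (6 > -2) — not an equilibrium.
(a2, b2): Firm A prefers a1 (1.5 > 1) — not an equilibrium.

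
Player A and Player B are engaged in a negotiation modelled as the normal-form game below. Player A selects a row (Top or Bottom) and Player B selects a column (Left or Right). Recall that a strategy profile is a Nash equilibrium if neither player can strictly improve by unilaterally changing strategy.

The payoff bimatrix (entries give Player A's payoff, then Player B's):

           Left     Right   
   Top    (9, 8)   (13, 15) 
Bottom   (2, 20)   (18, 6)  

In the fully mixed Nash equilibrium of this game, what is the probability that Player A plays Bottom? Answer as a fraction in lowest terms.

Let r be the probability that Player A plays Top. In a completely mixed equilibrium, Player B must be indifferent between Left and Right.
Player B's expected payoff from Left is 8r + 20(1−r); from Right it is 15r + 6(1−r).
Setting these equal: −12r + 20 = 9r + 6, so r = 2/3.
Therefore Player A plays Bottom with probability 1 − 2/3 = 1/3.

1/3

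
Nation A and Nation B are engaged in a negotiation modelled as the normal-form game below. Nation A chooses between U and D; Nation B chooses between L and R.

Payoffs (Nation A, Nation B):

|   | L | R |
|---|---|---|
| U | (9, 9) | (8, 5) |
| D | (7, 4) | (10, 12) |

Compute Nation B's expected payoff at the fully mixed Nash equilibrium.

22/3

First find p, the probability Nation A plays U, from Nation B's indifference between L and R: 9p + 4(1−p) = 5p + 12(1−p), giving p = 2/3.
Since Nation B is indifferent in equilibrium, Nation B's expected payoff equals the payoff from either column against (2/3, 1/3). Using L: 9(2/3) + 4(1/3) = 22/3.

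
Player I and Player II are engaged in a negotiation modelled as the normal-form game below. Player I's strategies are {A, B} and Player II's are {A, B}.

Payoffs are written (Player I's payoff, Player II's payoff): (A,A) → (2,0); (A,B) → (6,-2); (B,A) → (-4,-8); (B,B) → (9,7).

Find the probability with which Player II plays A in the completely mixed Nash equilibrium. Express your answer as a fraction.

Let y be the probability that Player II plays A. In a completely mixed equilibrium, Player I must be indifferent between A and B.
Player I's expected payoff from A is 2y + 6(1−y); from B it is −4y + 9(1−y).
Setting these equal: −4y + 6 = −13y + 9, so y = 1/3.

1/3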